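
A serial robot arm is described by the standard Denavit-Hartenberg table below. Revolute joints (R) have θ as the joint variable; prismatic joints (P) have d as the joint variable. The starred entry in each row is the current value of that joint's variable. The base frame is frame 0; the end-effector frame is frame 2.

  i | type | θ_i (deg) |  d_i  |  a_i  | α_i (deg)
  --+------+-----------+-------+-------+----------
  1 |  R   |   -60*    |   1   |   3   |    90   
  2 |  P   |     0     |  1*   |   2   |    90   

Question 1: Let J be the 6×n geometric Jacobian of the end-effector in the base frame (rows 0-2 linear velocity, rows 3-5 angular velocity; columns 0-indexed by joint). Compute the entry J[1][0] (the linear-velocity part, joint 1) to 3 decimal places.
axis z_0 = ẑ; lever o_n−o_0 = (1.6340,-4.8301,1.0000)
cross product → J_v[:, 0] = (4.8301,1.6340,-0.0000)
J_ω[:, 0] = z_0
entry J[1][0] = 1.6340

1.634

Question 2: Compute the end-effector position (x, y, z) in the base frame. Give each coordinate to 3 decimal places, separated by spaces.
1.634 -4.830 1.000

after link 1: o_1 = (1.5000, -2.5981, 1.0000)
after link 2: o_2 = (1.6340, -4.8301, 1.0000)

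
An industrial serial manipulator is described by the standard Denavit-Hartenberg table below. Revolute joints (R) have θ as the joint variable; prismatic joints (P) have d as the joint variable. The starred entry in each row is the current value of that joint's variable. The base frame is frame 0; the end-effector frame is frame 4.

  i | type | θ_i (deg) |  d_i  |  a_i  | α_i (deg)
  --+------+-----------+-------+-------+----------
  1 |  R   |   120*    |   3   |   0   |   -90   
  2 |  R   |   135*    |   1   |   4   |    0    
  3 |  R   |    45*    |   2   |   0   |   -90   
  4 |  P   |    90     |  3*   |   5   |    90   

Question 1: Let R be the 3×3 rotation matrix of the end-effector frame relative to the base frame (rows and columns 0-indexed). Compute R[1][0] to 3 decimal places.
0.500

End-effector x-axis (col 0 of R) = (0.8660,0.5000,-0.0000)
R[1][0] = 0.5000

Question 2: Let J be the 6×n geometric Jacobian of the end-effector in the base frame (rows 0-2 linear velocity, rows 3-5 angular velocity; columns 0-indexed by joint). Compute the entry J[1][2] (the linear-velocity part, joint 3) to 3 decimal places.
2.598

axis z_2 = (-0.8660,-0.5000,0.0000); lever o_n−o_2 = (2.5981,1.5000,3.0000)
cross product → J_v[:, 2] = (-1.5000,2.5981,0.0000)
J_ω[:, 2] = z_2
entry J[1][2] = 2.5981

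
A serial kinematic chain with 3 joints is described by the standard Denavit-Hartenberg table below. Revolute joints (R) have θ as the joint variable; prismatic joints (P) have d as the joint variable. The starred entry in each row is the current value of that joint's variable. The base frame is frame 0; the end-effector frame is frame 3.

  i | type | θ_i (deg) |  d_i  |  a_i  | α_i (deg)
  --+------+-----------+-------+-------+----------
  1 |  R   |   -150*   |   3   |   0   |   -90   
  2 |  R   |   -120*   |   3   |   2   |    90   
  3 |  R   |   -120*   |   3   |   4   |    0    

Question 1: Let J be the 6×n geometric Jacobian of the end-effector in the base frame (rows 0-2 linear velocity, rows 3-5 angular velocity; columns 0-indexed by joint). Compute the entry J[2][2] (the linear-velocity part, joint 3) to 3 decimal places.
3.000

axis z_2 = (0.7500,0.4330,-0.5000); lever o_n−o_2 = (-0.3481,3.7990,-3.2321)
cross product → J_v[:, 2] = (0.5000,2.5981,3.0000)
J_ω[:, 2] = z_2
entry J[2][2] = 3.0000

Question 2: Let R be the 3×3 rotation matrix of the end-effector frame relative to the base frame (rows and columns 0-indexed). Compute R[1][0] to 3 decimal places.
0.625

End-effector x-axis (col 0 of R) = (-0.6495,0.6250,-0.4330)
R[1][0] = 0.6250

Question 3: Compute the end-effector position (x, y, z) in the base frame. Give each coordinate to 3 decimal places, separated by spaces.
2.018 1.701 1.500

after link 1: o_1 = (0.0000, 0.0000, 3.0000)
after link 2: o_2 = (2.3660, -2.0981, 4.7321)
after link 3: o_3 = (2.0179, 1.7010, 1.5000)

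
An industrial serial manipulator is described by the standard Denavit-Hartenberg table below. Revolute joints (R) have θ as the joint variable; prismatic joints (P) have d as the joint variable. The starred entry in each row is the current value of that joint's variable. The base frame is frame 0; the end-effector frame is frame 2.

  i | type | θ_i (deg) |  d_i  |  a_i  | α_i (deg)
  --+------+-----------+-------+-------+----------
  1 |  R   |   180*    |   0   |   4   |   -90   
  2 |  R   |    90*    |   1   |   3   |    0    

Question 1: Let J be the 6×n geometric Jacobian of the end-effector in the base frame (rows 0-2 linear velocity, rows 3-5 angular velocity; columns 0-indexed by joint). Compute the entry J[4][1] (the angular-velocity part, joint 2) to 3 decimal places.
axis z_1 = (-0.0000,-1.0000,0.0000); lever o_n−o_1 = (0.0000,-1.0000,-3.0000)
cross product → J_v[:, 1] = (3.0000,-0.0000,0.0000)
J_ω[:, 1] = z_1
entry J[4][1] = -1.0000

-1.000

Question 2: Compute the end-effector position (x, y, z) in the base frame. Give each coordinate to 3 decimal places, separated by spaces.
-4.000 -1.000 -3.000

after link 1: o_1 = (-4.0000, 0.0000, 0.0000)
after link 2: o_2 = (-4.0000, -1.0000, -3.0000)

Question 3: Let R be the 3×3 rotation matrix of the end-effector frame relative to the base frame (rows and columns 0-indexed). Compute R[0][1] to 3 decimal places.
End-effector y-axis (col 1 of R) = (1.0000,-0.0000,-0.0000)
R[0][1] = 1.0000

1.000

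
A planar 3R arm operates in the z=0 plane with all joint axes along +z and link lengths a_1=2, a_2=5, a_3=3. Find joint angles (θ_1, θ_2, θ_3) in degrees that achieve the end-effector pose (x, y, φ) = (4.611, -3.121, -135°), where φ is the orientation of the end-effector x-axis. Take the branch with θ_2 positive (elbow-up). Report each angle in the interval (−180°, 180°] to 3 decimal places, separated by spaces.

wrist centre = target − a_3·(cos φ, sin φ) = (6.7323, -0.9997)
cos θ_2 = (46.3235−2²−5²)/(2·2·5) = 0.8662; θ_2 = 29.9829° (elbow-up)
β = atan2(-0.9997,6.7323) = -8.4461°; ψ = atan2(2.4987,6.3309) = 21.5384°
θ_1 = β − ψ = -29.9846°
θ_3 = φ − θ_1 − θ_2 = -134.9983° (wrapped to (-180°,180°])

-29.985 29.983 -134.998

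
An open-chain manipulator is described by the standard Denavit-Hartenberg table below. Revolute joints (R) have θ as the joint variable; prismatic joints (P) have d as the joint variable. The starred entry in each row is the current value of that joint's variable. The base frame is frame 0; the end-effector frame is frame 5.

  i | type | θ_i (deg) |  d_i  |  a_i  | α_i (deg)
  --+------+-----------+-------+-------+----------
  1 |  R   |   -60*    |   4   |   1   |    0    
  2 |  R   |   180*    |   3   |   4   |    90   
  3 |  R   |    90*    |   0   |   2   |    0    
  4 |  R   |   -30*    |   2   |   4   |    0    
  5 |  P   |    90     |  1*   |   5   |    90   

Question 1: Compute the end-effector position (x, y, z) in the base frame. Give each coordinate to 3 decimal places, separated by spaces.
after link 1: o_1 = (0.5000, -0.8660, 4.0000)
after link 2: o_2 = (-1.5000, 2.5981, 7.0000)
after link 3: o_3 = (-1.5000, 2.5981, 9.0000)
after link 4: o_4 = (-0.7679, 5.3301, 12.4641)
after link 5: o_5 = (2.2631, 2.0801, 14.9641)

2.263 2.080 14.964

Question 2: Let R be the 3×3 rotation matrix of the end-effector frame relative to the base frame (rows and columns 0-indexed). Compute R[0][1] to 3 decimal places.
End-effector y-axis (col 1 of R) = (0.8660,0.5000,0.0000)
R[0][1] = 0.8660

0.866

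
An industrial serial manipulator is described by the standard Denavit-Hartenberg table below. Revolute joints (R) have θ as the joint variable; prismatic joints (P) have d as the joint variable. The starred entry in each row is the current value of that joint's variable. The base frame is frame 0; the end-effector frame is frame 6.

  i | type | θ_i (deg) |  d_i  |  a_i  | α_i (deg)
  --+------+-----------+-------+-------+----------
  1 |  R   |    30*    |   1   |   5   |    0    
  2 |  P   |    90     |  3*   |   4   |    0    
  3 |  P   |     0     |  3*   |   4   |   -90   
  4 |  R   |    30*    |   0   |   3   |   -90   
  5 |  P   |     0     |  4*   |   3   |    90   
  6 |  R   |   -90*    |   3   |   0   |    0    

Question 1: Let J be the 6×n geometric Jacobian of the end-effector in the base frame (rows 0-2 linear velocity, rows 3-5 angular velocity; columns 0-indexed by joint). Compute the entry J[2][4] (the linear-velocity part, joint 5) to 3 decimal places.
-0.866

prismatic axis z_4 = (0.2500,-0.4330,-0.8660)
J_v[:, 4] = z_4; J_ω[:, 4] = (0,0,0)
entry J[2][4] = -0.8660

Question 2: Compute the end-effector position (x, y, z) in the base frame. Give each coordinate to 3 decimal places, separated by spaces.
-3.866 10.696 0.536

after link 1: o_1 = (4.3301, 2.5000, 1.0000)
after link 2: o_2 = (2.3301, 5.9641, 4.0000)
after link 3: o_3 = (0.3301, 9.4282, 7.0000)
after link 4: o_4 = (-0.9689, 11.6782, 5.5000)
after link 5: o_5 = (-1.2679, 12.1962, 0.5359)
after link 6: o_6 = (-3.8660, 10.6962, 0.5359)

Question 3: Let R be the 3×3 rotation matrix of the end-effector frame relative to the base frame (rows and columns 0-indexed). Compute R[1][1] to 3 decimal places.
End-effector y-axis (col 1 of R) = (-0.4330,0.7500,-0.5000)
R[1][1] = 0.7500

0.750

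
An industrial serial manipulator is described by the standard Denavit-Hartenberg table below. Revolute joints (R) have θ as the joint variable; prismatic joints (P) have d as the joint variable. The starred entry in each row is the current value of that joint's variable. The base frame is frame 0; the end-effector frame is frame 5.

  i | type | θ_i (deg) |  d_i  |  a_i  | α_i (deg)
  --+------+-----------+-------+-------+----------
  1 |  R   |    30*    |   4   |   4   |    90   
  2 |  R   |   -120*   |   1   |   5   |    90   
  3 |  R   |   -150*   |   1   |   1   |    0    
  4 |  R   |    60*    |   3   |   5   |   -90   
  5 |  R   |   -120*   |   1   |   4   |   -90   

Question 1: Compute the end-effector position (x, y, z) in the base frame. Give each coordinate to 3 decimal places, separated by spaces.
-5.607 -0.350 3.286

after link 1: o_1 = (3.4641, 2.0000, 4.0000)
after link 2: o_2 = (1.7990, -0.1160, -0.3301)
after link 3: o_3 = (1.1740, 0.1005, 0.9199)
after link 4: o_4 = (-3.5760, 3.1316, 2.4199)
after link 5: o_5 = (-5.6071, -0.3505, 3.2859)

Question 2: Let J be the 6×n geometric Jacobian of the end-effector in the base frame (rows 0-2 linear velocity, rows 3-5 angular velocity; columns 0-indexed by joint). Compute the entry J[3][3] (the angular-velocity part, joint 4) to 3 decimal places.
-0.750

axis z_3 = (-0.7500,-0.4330,0.5000); lever o_n−o_3 = (-6.7811,-0.4510,2.3660)
cross product → J_v[:, 3] = (-0.7990,-1.6160,-2.5981)
J_ω[:, 3] = z_3
entry J[3][3] = -0.7500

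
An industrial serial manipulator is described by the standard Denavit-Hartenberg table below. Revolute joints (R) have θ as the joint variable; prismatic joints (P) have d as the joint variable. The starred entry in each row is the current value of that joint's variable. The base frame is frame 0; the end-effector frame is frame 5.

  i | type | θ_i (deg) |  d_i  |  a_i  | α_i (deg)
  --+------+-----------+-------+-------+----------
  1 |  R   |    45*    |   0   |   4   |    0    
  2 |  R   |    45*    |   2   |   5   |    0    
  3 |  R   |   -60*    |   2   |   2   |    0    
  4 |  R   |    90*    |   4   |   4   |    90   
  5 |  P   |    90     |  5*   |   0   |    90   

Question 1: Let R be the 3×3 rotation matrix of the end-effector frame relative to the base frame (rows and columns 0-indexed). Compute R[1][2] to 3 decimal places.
End-effector z-axis (col 2 of R) = (-0.5000,0.8660,-0.0000)
R[1][2] = 0.8660

0.866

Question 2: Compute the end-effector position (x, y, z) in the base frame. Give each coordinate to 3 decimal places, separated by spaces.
6.891 14.793 8.000

after link 1: o_1 = (2.8284, 2.8284, 0.0000)
after link 2: o_2 = (2.8284, 7.8284, 2.0000)
after link 3: o_3 = (4.5605, 8.8284, 4.0000)
after link 4: o_4 = (2.5605, 12.2925, 8.0000)
after link 5: o_5 = (6.8906, 14.7925, 8.0000)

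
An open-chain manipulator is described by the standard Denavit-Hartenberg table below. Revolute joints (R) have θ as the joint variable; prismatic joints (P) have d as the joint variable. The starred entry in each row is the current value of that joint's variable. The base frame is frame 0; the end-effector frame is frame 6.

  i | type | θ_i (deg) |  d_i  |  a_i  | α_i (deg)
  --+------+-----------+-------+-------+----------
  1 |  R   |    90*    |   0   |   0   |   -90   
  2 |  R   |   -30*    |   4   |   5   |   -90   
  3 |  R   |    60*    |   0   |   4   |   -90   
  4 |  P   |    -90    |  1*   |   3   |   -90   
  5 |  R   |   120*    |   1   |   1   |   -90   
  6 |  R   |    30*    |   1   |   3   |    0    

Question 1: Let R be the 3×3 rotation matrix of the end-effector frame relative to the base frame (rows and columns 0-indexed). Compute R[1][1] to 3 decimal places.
-0.575

End-effector y-axis (col 1 of R) = (-0.5335,-0.5748,-0.6205)
R[1][1] = -0.5748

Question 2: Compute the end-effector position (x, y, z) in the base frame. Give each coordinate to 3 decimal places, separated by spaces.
-1.777 7.225 3.785

after link 1: o_1 = (0.0000, 0.0000, 0.0000)
after link 2: o_2 = (-4.0000, 4.3301, 2.5000)
after link 3: o_3 = (-0.5359, 6.0622, 3.5000)
after link 4: o_4 = (-0.0359, 6.8122, 0.4689)
after link 5: o_5 = (0.3971, 7.6447, 1.5269)
after link 6: o_6 = (-1.7769, 7.2252, 3.7847)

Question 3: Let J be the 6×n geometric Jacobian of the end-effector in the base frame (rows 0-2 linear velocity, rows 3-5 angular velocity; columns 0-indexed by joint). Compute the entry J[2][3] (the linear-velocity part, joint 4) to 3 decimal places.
-0.433

prismatic axis z_3 = (0.5000,-0.7500,-0.4330)
J_v[:, 3] = z_3; J_ω[:, 3] = (0,0,0)
entry J[2][3] = -0.4330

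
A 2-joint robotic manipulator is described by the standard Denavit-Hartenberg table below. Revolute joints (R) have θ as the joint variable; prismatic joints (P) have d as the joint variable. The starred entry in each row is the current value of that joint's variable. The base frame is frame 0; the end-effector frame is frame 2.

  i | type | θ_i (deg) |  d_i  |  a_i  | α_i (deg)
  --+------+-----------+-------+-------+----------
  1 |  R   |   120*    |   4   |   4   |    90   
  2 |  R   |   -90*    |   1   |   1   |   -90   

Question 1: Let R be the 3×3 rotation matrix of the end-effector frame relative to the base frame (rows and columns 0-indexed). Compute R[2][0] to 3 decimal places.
End-effector x-axis (col 0 of R) = (0.0000,0.0000,-1.0000)
R[2][0] = -1.0000

-1.000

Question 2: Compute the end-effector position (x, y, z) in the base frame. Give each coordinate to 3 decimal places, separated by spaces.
-1.134 3.964 3.000

after link 1: o_1 = (-2.0000, 3.4641, 4.0000)
after link 2: o_2 = (-1.1340, 3.9641, 3.0000)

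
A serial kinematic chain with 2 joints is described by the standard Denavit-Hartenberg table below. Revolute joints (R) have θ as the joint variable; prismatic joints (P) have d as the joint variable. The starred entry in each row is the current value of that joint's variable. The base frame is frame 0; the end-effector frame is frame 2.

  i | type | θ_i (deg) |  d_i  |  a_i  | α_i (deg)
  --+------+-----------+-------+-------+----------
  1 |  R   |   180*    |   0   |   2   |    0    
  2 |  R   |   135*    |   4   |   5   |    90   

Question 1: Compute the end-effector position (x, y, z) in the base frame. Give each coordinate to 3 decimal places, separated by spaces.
1.536 -3.536 4.000

after link 1: o_1 = (-2.0000, 0.0000, 0.0000)
after link 2: o_2 = (1.5355, -3.5355, 4.0000)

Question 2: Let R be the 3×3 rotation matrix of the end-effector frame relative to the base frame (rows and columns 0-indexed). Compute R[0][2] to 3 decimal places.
-0.707

End-effector z-axis (col 2 of R) = (-0.7071,-0.7071,0.0000)
R[0][2] = -0.7071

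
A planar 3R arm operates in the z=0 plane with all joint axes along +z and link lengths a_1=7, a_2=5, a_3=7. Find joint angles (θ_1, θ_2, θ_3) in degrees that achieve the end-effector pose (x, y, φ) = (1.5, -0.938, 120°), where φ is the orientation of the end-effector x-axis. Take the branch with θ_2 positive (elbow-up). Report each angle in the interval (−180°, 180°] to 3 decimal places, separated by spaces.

wrist centre = target − a_3·(cos φ, sin φ) = (5.0000, -7.0002)
cos θ_2 = (74.0025−7²−5²)/(2·7·5) = 0.0000; θ_2 = 89.9980° (elbow-up)
β = atan2(-7.0002,5.0000) = -54.4630°; ψ = atan2(5.0000,7.0002) = 35.5370°
θ_1 = β − ψ = -90.0000°
θ_3 = φ − θ_1 − θ_2 = 120.0020° (wrapped to (-180°,180°])

-90.000 89.998 120.002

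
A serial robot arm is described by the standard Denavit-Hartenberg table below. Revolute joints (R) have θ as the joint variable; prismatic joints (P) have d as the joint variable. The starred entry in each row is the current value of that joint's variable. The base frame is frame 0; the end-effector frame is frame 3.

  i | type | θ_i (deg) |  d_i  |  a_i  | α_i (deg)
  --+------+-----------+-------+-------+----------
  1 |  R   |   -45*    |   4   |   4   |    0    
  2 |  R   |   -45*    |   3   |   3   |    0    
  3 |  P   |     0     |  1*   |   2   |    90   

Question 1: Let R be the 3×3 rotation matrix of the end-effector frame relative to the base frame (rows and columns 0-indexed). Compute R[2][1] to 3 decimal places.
1.000

End-effector y-axis (col 1 of R) = (0.0000,0.0000,1.0000)
R[2][1] = 1.0000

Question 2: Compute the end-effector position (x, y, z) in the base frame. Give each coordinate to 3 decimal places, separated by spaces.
after link 1: o_1 = (2.8284, -2.8284, 4.0000)
after link 2: o_2 = (2.8284, -5.8284, 7.0000)
after link 3: o_3 = (2.8284, -7.8284, 8.0000)

2.828 -7.828 8.000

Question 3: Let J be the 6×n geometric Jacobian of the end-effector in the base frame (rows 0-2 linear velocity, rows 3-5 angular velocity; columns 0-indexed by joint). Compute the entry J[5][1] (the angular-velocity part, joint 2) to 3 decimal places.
axis z_1 = (0.0000,0.0000,1.0000); lever o_n−o_1 = (0.0000,-5.0000,4.0000)
cross product → J_v[:, 1] = (5.0000,0.0000,-0.0000)
J_ω[:, 1] = z_1
entry J[5][1] = 1.0000

1.000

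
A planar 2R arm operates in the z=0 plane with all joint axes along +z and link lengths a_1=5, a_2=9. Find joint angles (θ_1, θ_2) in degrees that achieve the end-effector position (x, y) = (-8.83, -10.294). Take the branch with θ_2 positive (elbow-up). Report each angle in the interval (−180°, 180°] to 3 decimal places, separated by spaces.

-150.006 30.009

cos θ_2 = (183.9353−5²−9²)/(2·5·9) = 0.8659; θ_2 = 30.0088° (elbow-up)
β = atan2(-10.2940,-8.8300) = -130.6224°; ψ = atan2(4.5012,12.7935) = 19.3836°
θ_1 = β − ψ = -150.0060°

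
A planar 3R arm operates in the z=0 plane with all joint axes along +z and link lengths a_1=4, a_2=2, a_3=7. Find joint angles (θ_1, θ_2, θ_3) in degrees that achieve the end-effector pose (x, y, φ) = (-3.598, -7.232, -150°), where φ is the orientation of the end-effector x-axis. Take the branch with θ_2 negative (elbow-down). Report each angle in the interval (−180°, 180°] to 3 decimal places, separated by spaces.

wrist centre = target − a_3·(cos φ, sin φ) = (2.4642, -3.7320)
cos θ_2 = (20.0000−4²−2²)/(2·4·2) = -0.0000; θ_2 = -90.0000° (elbow-down)
β = atan2(-3.7320,2.4642) = -56.5639°; ψ = atan2(-2.0000,4.0000) = -26.5651°
θ_1 = β − ψ = -29.9988°
θ_3 = φ − θ_1 − θ_2 = -30.0012° (wrapped to (-180°,180°])

-29.999 -90.000 -30.001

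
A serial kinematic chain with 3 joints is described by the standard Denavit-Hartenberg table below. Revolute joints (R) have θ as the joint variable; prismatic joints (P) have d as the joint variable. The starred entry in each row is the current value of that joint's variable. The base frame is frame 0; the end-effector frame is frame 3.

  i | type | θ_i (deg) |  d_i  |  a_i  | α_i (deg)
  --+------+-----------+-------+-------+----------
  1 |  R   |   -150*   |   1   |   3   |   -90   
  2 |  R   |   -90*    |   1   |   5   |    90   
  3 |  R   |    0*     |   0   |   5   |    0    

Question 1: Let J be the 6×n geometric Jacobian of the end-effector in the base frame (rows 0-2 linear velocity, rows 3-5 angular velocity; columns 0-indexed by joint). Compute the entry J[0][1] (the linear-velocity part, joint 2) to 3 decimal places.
axis z_1 = (0.5000,-0.8660,0.0000); lever o_n−o_1 = (0.5000,-0.8660,10.0000)
cross product → J_v[:, 1] = (-8.6603,-5.0000,-0.0000)
J_ω[:, 1] = z_1
entry J[0][1] = -8.6603

-8.660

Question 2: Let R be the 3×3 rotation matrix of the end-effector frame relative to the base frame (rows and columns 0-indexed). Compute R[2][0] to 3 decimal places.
End-effector x-axis (col 0 of R) = (-0.0000,0.0000,1.0000)
R[2][0] = 1.0000

1.000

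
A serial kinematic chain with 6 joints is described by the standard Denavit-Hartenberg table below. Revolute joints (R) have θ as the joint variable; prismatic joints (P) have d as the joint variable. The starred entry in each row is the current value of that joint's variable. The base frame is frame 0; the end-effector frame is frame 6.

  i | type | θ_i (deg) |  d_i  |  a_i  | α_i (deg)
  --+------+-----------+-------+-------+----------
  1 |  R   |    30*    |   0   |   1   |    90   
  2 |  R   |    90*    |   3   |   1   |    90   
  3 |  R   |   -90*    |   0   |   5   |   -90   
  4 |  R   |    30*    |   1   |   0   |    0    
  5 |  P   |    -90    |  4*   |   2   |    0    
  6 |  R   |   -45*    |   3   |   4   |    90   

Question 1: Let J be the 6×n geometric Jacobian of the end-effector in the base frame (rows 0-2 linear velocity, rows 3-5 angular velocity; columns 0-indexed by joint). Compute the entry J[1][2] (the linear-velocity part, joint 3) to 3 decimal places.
-6.928

axis z_2 = (0.8660,0.5000,-0.0000); lever o_n−o_2 = (2.3637,7.0975,8.0000)
cross product → J_v[:, 2] = (4.0000,-6.9282,4.9647)
J_ω[:, 2] = z_2
entry J[1][2] = -6.9282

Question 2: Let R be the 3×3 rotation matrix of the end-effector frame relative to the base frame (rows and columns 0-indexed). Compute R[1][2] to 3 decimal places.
End-effector z-axis (col 2 of R) = (0.2588,-0.9659,0.0000)
R[1][2] = -0.9659

-0.966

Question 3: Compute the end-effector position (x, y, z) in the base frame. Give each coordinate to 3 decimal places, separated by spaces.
after link 1: o_1 = (0.8660, 0.5000, 0.0000)
after link 2: o_2 = (2.3660, -2.0981, 1.0000)
after link 3: o_3 = (-0.1340, 2.2321, 1.0000)
after link 4: o_4 = (-0.1340, 2.2321, 2.0000)
after link 5: o_5 = (0.8660, 3.9641, 6.0000)
after link 6: o_6 = (4.7297, 4.9994, 9.0000)

4.730 4.999 9.000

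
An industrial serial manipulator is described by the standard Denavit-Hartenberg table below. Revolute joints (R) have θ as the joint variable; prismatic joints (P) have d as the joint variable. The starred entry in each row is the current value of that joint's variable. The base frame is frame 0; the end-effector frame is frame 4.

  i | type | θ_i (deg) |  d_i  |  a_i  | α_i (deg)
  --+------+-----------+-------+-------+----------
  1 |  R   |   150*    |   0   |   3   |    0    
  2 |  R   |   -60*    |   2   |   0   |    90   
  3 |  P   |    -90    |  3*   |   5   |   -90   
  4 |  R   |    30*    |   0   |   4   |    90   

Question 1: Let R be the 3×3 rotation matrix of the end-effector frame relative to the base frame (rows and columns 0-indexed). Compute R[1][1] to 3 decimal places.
1.000

End-effector y-axis (col 1 of R) = (-0.0000,1.0000,0.0000)
R[1][1] = 1.0000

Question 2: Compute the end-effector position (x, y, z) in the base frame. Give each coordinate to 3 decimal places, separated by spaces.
after link 1: o_1 = (-2.5981, 1.5000, 0.0000)
after link 2: o_2 = (-2.5981, 1.5000, 2.0000)
after link 3: o_3 = (0.4019, 1.5000, -3.0000)
after link 4: o_4 = (-1.5981, 1.5000, -6.4641)

-1.598 1.500 -6.464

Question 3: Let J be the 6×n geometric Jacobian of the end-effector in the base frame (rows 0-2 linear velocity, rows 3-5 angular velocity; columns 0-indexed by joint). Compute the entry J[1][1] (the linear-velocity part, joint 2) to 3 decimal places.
1.000

axis z_1 = (0.0000,0.0000,1.0000); lever o_n−o_1 = (1.0000,0.0000,-6.4641)
cross product → J_v[:, 1] = (-0.0000,1.0000,0.0000)
J_ω[:, 1] = z_1
entry J[1][1] = 1.0000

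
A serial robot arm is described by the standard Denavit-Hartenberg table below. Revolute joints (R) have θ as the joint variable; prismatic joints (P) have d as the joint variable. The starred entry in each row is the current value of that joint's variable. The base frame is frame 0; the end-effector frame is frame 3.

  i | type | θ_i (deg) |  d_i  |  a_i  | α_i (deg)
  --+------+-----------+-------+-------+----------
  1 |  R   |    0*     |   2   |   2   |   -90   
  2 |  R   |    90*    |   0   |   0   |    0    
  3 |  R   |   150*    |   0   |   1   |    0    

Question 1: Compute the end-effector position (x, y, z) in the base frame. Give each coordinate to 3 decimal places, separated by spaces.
after link 1: o_1 = (2.0000, 0.0000, 2.0000)
after link 2: o_2 = (2.0000, 0.0000, 2.0000)
after link 3: o_3 = (1.5000, -0.0000, 2.8660)

1.500 -0.000 2.866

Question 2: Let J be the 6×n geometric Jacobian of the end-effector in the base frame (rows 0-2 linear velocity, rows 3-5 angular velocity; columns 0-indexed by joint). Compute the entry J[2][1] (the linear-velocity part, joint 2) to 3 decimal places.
0.500

axis z_1 = (0.0000,1.0000,0.0000); lever o_n−o_1 = (-0.5000,-0.0000,0.8660)
cross product → J_v[:, 1] = (0.8660,-0.0000,0.5000)
J_ω[:, 1] = z_1
entry J[2][1] = 0.5000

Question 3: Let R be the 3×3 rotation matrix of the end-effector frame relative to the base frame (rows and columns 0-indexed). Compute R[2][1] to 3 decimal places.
0.500

End-effector y-axis (col 1 of R) = (0.8660,-0.0000,0.5000)
R[2][1] = 0.5000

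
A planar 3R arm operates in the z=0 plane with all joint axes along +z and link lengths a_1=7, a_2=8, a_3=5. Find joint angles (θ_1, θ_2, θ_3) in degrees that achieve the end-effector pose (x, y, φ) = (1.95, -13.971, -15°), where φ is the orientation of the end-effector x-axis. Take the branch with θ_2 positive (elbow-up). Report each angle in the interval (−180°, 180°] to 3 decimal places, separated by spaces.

wrist centre = target − a_3·(cos φ, sin φ) = (-2.8796, -12.6769)
cos θ_2 = (168.9962−7²−8²)/(2·7·8) = 0.5000; θ_2 = 60.0023° (elbow-up)
β = atan2(-12.6769,-2.8796) = -102.7979°; ψ = atan2(6.9284,10.9997) = 32.2055°
θ_1 = β − ψ = -135.0033°
θ_3 = φ − θ_1 − θ_2 = 60.0011° (wrapped to (-180°,180°])

-135.003 60.002 60.001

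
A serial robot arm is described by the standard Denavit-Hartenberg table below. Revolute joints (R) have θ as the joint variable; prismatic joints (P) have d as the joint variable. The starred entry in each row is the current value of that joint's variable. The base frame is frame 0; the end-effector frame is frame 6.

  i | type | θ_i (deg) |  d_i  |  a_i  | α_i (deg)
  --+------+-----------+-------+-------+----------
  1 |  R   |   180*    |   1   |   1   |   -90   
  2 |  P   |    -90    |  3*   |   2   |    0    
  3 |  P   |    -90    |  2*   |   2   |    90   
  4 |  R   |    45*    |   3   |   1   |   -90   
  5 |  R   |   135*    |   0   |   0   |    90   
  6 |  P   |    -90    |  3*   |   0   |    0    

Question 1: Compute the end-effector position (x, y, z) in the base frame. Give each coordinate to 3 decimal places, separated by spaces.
after link 1: o_1 = (-1.0000, 0.0000, 1.0000)
after link 2: o_2 = (-1.0000, -3.0000, 3.0000)
after link 3: o_3 = (1.0000, -5.0000, 3.0000)
after link 4: o_4 = (1.7071, -5.7071, 0.0000)
after link 5: o_5 = (1.7071, -5.7071, 0.0000)
after link 6: o_6 = (3.2071, -7.2071, 2.1213)

3.207 -7.207 2.121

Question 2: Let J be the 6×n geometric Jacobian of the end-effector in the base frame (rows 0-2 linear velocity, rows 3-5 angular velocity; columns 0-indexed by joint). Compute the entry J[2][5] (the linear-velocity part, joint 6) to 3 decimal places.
prismatic axis z_5 = (0.5000,-0.5000,0.7071)
J_v[:, 5] = z_5; J_ω[:, 5] = (0,0,0)
entry J[2][5] = 0.7071

0.707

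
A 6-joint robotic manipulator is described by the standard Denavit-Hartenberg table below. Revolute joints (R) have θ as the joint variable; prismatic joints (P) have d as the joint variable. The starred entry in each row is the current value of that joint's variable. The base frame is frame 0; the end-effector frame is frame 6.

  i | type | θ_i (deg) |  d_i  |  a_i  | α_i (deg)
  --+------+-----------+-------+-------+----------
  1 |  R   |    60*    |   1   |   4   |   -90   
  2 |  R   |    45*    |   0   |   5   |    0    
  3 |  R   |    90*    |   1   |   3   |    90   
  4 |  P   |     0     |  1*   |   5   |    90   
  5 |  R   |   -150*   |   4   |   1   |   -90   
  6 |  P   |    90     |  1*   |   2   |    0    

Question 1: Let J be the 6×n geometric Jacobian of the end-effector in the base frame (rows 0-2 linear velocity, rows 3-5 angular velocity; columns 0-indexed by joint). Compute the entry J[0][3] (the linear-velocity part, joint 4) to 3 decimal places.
0.354

prismatic axis z_3 = (0.3536,0.6124,-0.7071)
J_v[:, 3] = z_3; J_ω[:, 3] = (0,0,0)
entry J[0][3] = 0.3536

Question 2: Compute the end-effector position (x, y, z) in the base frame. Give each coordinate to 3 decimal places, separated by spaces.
after link 1: o_1 = (2.0000, 3.4641, 1.0000)
after link 2: o_2 = (3.7678, 6.5260, -2.5355)
after link 3: o_3 = (1.8411, 5.1888, -4.6569)
after link 4: o_4 = (0.4269, 2.7394, -8.8995)
after link 5: o_5 = (4.0204, 0.9635, -7.9336)
after link 6: o_6 = (1.8054, 1.1270, -7.6748)

1.805 1.127 -7.675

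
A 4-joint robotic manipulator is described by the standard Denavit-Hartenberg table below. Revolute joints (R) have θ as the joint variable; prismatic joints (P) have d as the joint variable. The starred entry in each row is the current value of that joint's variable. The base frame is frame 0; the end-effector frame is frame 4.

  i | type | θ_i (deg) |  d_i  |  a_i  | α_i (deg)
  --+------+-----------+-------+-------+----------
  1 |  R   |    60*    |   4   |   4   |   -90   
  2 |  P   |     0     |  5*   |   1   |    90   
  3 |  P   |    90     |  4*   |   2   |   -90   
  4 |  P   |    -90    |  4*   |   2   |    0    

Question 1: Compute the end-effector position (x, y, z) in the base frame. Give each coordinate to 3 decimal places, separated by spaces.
after link 1: o_1 = (2.0000, 3.4641, 4.0000)
after link 2: o_2 = (-1.8301, 6.8301, 4.0000)
after link 3: o_3 = (-3.5622, 7.8301, 8.0000)
after link 4: o_4 = (-5.5622, 4.3660, 10.0000)

-5.562 4.366 10.000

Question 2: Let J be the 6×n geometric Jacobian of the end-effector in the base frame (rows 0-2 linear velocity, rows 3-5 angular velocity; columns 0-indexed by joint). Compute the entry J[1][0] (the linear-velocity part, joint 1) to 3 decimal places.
-5.562

axis z_0 = ẑ; lever o_n−o_0 = (-5.5622,4.3660,10.0000)
cross product → J_v[:, 0] = (-4.3660,-5.5622,0.0000)
J_ω[:, 0] = z_0
entry J[1][0] = -5.5622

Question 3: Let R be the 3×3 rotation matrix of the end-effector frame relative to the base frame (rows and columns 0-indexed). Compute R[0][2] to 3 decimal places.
-0.500

End-effector z-axis (col 2 of R) = (-0.5000,-0.8660,0.0000)
R[0][2] = -0.5000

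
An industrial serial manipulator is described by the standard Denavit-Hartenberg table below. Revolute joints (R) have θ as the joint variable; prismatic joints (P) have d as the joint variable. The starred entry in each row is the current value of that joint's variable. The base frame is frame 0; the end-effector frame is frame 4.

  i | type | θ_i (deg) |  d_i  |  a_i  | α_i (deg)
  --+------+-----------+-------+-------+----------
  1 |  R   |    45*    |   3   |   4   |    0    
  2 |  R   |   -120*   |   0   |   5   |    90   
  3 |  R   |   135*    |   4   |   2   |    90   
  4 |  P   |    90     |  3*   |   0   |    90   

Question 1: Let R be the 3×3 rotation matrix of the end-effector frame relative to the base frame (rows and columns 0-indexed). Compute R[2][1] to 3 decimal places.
End-effector y-axis (col 1 of R) = (0.1830,-0.6830,0.7071)
R[2][1] = 0.7071

0.707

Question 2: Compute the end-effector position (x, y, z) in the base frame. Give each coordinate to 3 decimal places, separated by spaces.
after link 1: o_1 = (2.8284, 2.8284, 3.0000)
after link 2: o_2 = (4.1225, -2.0012, 3.0000)
after link 3: o_3 = (-0.1072, -1.6705, 4.4142)
after link 4: o_4 = (0.4418, -3.7195, 6.5355)

0.442 -3.719 6.536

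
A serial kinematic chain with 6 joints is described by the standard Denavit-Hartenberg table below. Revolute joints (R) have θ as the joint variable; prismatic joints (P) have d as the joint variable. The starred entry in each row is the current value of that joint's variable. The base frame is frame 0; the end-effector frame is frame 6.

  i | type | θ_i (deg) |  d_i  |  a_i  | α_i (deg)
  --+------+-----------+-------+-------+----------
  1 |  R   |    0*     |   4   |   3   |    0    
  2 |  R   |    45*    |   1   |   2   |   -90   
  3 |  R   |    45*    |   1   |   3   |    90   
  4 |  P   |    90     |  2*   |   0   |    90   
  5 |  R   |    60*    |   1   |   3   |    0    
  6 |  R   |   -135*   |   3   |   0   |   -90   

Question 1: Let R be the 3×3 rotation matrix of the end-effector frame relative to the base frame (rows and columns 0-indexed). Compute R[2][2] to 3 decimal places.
0.183

End-effector z-axis (col 2 of R) = (-0.5536,0.8124,0.1830)
R[2][2] = 0.1830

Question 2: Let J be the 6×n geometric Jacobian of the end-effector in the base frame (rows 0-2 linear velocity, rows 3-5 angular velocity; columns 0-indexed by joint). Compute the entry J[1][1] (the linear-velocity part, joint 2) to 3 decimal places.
5.445

axis z_1 = (0.0000,0.0000,1.0000); lever o_n−o_1 = (5.4455,8.9810,-0.6984)
cross product → J_v[:, 1] = (-8.9810,5.4455,0.0000)
J_ω[:, 1] = z_1
entry J[1][1] = 5.4455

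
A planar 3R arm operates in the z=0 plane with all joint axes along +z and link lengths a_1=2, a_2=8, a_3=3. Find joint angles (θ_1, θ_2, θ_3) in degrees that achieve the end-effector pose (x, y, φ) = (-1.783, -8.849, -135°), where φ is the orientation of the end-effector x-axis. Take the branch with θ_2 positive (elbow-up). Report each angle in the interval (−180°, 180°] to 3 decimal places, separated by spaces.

150.009 134.991 -60.000

wrist centre = target − a_3·(cos φ, sin φ) = (0.3383, -6.7277)
cos θ_2 = (45.3761−2²−8²)/(2·2·8) = -0.7070; θ_2 = 134.9910° (elbow-up)
β = atan2(-6.7277,0.3383) = -87.1211°; ψ = atan2(5.6577,-3.6560) = 122.8701°
θ_1 = β − ψ = -209.9912°
θ_3 = φ − θ_1 − θ_2 = -59.9998° (wrapped to (-180°,180°])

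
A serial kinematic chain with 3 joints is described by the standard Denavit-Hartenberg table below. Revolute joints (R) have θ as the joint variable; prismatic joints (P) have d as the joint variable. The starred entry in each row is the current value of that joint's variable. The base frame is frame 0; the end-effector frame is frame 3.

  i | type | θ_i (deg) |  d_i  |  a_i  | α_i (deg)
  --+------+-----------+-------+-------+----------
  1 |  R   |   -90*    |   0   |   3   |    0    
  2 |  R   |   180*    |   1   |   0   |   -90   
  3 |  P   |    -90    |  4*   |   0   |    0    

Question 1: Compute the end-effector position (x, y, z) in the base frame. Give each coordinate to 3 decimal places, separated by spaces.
after link 1: o_1 = (0.0000, -3.0000, 0.0000)
after link 2: o_2 = (0.0000, -3.0000, 1.0000)
after link 3: o_3 = (-4.0000, -3.0000, 1.0000)

-4.000 -3.000 1.000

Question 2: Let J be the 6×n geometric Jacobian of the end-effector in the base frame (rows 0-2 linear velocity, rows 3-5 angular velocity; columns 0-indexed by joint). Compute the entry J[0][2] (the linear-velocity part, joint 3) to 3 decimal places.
-1.000

prismatic axis z_2 = (-1.0000,0.0000,0.0000)
J_v[:, 2] = z_2; J_ω[:, 2] = (0,0,0)
entry J[0][2] = -1.0000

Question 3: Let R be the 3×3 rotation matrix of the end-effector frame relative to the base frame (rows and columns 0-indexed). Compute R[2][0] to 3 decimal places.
1.000

End-effector x-axis (col 0 of R) = (0.0000,0.0000,1.0000)
R[2][0] = 1.0000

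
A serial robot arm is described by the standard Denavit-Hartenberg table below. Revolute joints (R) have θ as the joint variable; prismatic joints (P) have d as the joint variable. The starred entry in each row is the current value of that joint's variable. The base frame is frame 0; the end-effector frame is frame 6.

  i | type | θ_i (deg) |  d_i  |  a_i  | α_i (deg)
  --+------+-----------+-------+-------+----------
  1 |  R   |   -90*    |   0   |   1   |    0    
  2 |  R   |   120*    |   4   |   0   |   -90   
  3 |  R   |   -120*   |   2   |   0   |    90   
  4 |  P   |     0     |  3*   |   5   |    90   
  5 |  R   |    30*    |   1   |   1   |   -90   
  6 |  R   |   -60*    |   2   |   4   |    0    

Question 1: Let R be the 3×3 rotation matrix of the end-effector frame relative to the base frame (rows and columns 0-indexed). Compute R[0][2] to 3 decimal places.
End-effector z-axis (col 2 of R) = (-0.4330,-0.2500,-0.8660)
R[0][2] = -0.4330

-0.433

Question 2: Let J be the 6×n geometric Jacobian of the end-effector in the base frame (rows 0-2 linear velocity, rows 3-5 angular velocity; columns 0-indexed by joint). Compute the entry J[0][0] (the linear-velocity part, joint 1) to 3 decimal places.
axis z_0 = ẑ; lever o_n−o_0 = (-6.2990,-7.4821,6.5981)
cross product → J_v[:, 0] = (7.4821,-6.2990,0.0000)
J_ω[:, 0] = z_0
entry J[0][0] = 7.4821

7.482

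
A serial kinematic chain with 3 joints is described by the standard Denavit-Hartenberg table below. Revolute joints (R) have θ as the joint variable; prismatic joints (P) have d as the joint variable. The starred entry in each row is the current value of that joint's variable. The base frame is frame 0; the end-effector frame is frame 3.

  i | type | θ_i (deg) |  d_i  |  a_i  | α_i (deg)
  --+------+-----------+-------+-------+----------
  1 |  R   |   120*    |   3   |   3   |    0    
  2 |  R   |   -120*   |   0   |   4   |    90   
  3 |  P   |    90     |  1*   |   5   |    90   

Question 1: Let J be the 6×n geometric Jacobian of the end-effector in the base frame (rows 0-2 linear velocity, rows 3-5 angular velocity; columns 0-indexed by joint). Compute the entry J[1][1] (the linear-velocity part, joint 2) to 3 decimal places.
axis z_1 = (0.0000,0.0000,1.0000); lever o_n−o_1 = (4.0000,-1.0000,5.0000)
cross product → J_v[:, 1] = (1.0000,4.0000,-0.0000)
J_ω[:, 1] = z_1
entry J[1][1] = 4.0000

4.000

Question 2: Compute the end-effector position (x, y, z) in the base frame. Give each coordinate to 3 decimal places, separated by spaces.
2.500 1.598 8.000

after link 1: o_1 = (-1.5000, 2.5981, 3.0000)
after link 2: o_2 = (2.5000, 2.5981, 3.0000)
after link 3: o_3 = (2.5000, 1.5981, 8.0000)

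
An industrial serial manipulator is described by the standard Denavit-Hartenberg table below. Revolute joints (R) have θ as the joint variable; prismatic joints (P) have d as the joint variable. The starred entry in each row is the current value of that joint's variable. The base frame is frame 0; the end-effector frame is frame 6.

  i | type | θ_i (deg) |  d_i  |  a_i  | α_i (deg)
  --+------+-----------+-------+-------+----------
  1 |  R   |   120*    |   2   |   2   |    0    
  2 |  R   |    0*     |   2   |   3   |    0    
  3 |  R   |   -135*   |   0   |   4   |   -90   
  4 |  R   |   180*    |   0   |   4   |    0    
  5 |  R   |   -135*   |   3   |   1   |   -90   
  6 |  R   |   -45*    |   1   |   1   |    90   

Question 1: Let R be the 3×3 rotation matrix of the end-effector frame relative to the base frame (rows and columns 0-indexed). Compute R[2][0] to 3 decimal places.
End-effector x-axis (col 0 of R) = (0.6660,0.5536,-0.5000)
R[2][0] = -0.5000

-0.500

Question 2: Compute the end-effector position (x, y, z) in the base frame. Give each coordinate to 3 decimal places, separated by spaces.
after link 1: o_1 = (-1.0000, 1.7321, 2.0000)
after link 2: o_2 = (-2.5000, 4.3301, 4.0000)
after link 3: o_3 = (1.3637, 3.2949, 4.0000)
after link 4: o_4 = (-2.5000, 4.3301, 4.0000)
after link 5: o_5 = (-1.0405, 7.0449, 3.2929)
after link 6: o_6 = (-1.0576, 7.7815, 2.0858)

-1.058 7.782 2.086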